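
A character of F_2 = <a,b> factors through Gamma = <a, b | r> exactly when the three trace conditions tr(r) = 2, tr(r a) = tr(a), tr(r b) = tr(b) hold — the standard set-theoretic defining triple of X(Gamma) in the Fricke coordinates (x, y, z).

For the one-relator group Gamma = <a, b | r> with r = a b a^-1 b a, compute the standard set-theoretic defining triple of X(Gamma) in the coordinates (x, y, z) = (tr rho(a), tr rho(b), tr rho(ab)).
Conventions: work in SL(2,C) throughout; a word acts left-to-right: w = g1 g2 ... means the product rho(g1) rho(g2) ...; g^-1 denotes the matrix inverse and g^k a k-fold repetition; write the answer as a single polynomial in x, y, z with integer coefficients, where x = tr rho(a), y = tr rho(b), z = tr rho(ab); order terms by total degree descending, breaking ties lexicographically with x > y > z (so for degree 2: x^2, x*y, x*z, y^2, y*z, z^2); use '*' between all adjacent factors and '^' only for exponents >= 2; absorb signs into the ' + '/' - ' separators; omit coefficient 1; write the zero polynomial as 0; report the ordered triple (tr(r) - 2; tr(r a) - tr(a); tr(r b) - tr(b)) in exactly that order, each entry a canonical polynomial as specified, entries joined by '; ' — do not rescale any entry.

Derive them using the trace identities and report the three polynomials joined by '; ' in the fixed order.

tr(a^2 b) = tr(a) * tr(b a) - tr(b)  (reduce the a square) = x*z - y
tr(a^2) = tr(a) * tr(a) - tr(1)  (reduce the a square) = x^2 - 2
tr(b a^2 b) = tr(b) * tr(a^2 b) - tr(a^2)  (reduce the b square) = x*y*z - x^2 - y^2 + 2
tr(b a b a) = tr(b a) * tr(b a) - tr(1)  (split on b) = z^2 - 2
and tr(b a b) = tr(b) * tr(a b) - tr(a)  (reduce the b square) = y*z - x
and tr(b a^2 b a) = tr(a) * tr(b a b a) - tr(b a b)  (reduce the a square) = x*z^2 - y*z - x
tr(a b a^-1 b a) = tr(b a^2 b) * tr(a) - tr(b a^2 b a)  (eliminate a^-1) = x^2*y*z - x^3 - x*y^2 - x*z^2 + y*z + 3*x
tr(b a^3 b) = tr(a) * tr(a b^2 a) - tr(a b^2)   [square of a] = x^2*y*z - x^3 - x*y^2 - y*z + 3*x
and tr(b a^3 b a) = tr(a) * tr(a b a b a) - tr(a b a b)   [square of a] = x^2*z^2 - x*y*z - x^2 - z^2 + 2
tr(a b a^-1 b a^2) = tr(b a^3 b) * tr(a) - tr(b a^3 b a)   [inverse elimination on a] = x^3*y*z - x^4 - x^2*y^2 - x^2*z^2 + 4*x^2 + z^2 - 2
next, tr(b a b a b) = tr(b) * tr(a b a b) - tr(a b a)   [square of b] = y*z^2 - x*z - y
tr(b a b a b a) = tr(a b) * tr(a b a b) - tr(a^-1 b^-1)   [split at a repeated a] = z^3 - 3*z
tr(a b a^-1 b a b) = tr(b a b a b) * tr(a) - tr(b a b a b a)   [inverse elimination on a] = x*y*z^2 - x^2*z - z^3 - x*y + 3*z
assemble the triple (tr(r) - 2; tr(r a) - x; tr(r b) - y)

x^2*y*z - x^3 - x*y^2 - x*z^2 + y*z + 3*x - 2; x^3*y*z - x^4 - x^2*y^2 - x^2*z^2 + 4*x^2 + z^2 - x - 2; x*y*z^2 - x^2*z - z^3 - x*y - y + 3*z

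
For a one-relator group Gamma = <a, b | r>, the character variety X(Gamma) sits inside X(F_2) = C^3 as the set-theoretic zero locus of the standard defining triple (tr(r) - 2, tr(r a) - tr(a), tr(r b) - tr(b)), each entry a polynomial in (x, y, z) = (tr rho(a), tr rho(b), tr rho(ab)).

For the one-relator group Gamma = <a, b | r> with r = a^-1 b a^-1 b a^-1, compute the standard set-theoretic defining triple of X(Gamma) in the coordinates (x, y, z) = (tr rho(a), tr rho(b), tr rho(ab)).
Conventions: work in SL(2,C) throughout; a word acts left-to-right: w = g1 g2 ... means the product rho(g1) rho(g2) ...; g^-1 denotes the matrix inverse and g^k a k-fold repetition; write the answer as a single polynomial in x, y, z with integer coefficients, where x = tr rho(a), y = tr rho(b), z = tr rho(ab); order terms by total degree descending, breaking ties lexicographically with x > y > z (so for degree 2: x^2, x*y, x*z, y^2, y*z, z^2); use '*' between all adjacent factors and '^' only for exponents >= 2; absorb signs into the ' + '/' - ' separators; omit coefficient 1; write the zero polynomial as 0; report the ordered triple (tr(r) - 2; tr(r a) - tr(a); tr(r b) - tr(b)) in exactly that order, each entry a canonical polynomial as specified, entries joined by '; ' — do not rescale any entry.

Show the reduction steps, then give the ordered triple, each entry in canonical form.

apply: tr(b^2) = tr(b) * tr(b) - tr(1) = y^2 - 2
apply: tr(b^2 a) = tr(b) * tr(a b) - tr(a) = y*z - x
apply: tr(a^-1 b^2) = tr(b^2) * tr(a) - tr(b^2 a) = x*y^2 - y*z - x
tr(b a^-2 b) = tr(a^-1 b^2) * tr(a) - tr(a^-1 b^2 a) = x^2*y^2 - x*y*z - x^2 - y^2 + 2
use: tr(b a b a) = tr(a b) * tr(a b) - tr(1)   [split at repeated a] = z^2 - 2
tr(b a b a^-1) = tr(b a b) * tr(a) - tr(b a b a) = x*y*z - x^2 - z^2 + 2
use: tr(b a^-2 b a) = tr(b a b a^-1) * tr(a) - tr(b a b) = x^2*y*z - x^3 - x*z^2 - y*z + 3*x
tr(a^-1 b a^-1 b a^-1) = tr(b a^-2 b) * tr(a) - tr(b a^-2 b a) = x^3*y^2 - 2*x^2*y*z - x*y^2 + x*z^2 + y*z - x
use: tr(a^-1 b a^-1 b) = tr(b a^-1 b) * tr(a) - tr(b a^-1 b a)  (eliminate a^-1) = x^2*y^2 - 2*x*y*z + z^2 - 2
apply: tr(b^3) = tr(b) * tr(b^2) - tr(b)  (reduce the b square) = y^3 - 3*y
apply: tr(b^3 a) = tr(b) * tr(b a b) - tr(b a)  (reduce the b square) = y^2*z - x*y - z
use: tr(b^2 a^-1 b) = tr(b^3) * tr(a) - tr(b^3 a)  (eliminate a^-1) = x*y^3 - y^2*z - 2*x*y + z
use: tr(a b a) = tr(a) * tr(b a) - tr(b)  (reduce the a square) = x*z - y
tr(b a b^2 a) = tr(b) * tr(a b a b) - tr(a b a)  (reduce the b square) = y*z^2 - x*z - y
tr(b^2 a^-1 b a) = tr(b a b^2) * tr(a) - tr(b a b^2 a)  (eliminate a^-1) = x*y^2*z - x^2*y - y*z^2 + y
tr(b a^-1 b a^-1 b) = tr(b^2 a^-1 b) * tr(a) - tr(b^2 a^-1 b a)  (eliminate a^-1) = x^2*y^3 - 2*x*y^2*z - x^2*y + y*z^2 + x*z - y
tr(b a b a b a) = tr(a b) * tr(a b a b) - tr(a^-1 b^-1)  (split on a) = z^3 - 3*z
tr(b a^-1 b a b a) = tr(b a b a b) * tr(a) - tr(b a b a b a)  (eliminate a^-1) = x*y*z^2 - x^2*z - z^3 - x*y + 3*z
tr(b a^-1 b a^-1 b a) = tr(b a^-1 b a b) * tr(a) - tr(b a^-1 b a b a)  (eliminate a^-1) = x^2*y^2*z - x^3*y - 2*x*y*z^2 + x^2*z + z^3 + 2*x*y - 3*z
use: tr(a^-1 b a^-1 b a^-1 b) = tr(b a^-1 b a^-1 b) * tr(a) - tr(b a^-1 b a^-1 b a)  (eliminate a^-1) = x^3*y^3 - 3*x^2*y^2*z + 3*x*y*z^2 - z^3 - 3*x*y + 3*z
assemble the triple (tr(r) - 2; tr(r a) - x; tr(r b) - y)

x^3*y^2 - 2*x^2*y*z - x*y^2 + x*z^2 + y*z - x - 2; x^2*y^2 - 2*x*y*z + z^2 - x - 2; x^3*y^3 - 3*x^2*y^2*z + 3*x*y*z^2 - z^3 - 3*x*y - y + 3*z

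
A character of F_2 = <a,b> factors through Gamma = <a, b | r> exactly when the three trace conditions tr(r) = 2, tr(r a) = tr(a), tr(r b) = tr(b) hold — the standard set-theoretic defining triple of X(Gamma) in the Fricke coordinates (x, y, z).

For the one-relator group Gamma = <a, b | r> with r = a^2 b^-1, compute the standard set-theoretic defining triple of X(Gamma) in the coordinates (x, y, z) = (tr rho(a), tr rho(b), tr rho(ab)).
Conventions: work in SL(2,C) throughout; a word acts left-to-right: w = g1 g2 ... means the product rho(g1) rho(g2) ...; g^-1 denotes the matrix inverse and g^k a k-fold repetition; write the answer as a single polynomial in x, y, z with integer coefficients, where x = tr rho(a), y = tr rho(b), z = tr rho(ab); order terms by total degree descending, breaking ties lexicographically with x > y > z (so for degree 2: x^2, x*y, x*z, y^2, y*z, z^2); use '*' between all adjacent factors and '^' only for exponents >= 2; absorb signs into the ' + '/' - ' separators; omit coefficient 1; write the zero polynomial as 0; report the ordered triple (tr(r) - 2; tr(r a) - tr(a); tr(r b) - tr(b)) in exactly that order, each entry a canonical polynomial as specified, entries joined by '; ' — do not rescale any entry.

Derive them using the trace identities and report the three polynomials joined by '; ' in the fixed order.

x^2*y - x*z - y - 2; x^3*y - x^2*z - 2*x*y - x + z; x^2 - y - 2

tr(a^2) = tr(a)*tr(a) - tr(1) = x^2 - 2
tr(a^2 b) = tr(a)*tr(b a) - tr(b) = x*z - y
next, tr(a^2 b^-1) = tr(a^2)*tr(b) - tr(a^2 b) = x^2*y - x*z - y
tr(a^3) = tr(a)*tr(a^2) - tr(a) = x^3 - 3*x
next, tr(a^3 b) = tr(a)*tr(a b a) - tr(a b) = x^2*z - x*y - z
tr(a^2 b^-1 a) = tr(a^3)*tr(b) - tr(a^3 b) = x^3*y - x^2*z - 2*x*y + z
assemble the triple (tr(r) - 2; tr(r a) - x; tr(r b) - y)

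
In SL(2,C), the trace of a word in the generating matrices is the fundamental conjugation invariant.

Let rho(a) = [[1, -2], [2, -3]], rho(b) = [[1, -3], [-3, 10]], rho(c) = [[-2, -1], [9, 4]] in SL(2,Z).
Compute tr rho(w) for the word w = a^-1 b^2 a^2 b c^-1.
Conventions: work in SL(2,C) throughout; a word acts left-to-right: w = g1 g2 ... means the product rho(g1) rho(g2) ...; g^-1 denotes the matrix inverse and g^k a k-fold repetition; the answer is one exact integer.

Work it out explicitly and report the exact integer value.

rho(a^-1) = [[-3, 2], [-2, 1]]
... * rho(b) = [[1, -3], [-3, 10]]  ->  [[-9, 29], [-5, 16]]
... * rho(b) = [[1, -3], [-3, 10]]  ->  [[-96, 317], [-53, 175]]
... * rho(a) = [[1, -2], [2, -3]]  ->  [[538, -759], [297, -419]]
... * rho(a) = [[1, -2], [2, -3]]  ->  [[-980, 1201], [-541, 663]]
... * rho(b) = [[1, -3], [-3, 10]]  ->  [[-4583, 14950], [-2530, 8253]]
... * rho(c^-1) = [[4, 1], [-9, -2]]  ->  [[-152882, -34483], [-84397, -19036]]
tr = -152882 + -19036 = -171918

-171918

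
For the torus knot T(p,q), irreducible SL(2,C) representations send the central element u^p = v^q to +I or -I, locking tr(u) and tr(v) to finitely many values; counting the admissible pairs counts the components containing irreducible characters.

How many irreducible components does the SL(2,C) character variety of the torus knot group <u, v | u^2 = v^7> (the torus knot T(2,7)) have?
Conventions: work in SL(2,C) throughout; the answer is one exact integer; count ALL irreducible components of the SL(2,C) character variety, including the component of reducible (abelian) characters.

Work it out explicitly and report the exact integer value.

Gamma = < u, v | u^2 = v^7 > (torus knot T(2,7)); the central element u^2 = v^7 acts as +I or -I in any irreducible SL(2,C) representation.
On an irreducible component, tr(u) is locked at 2*cos(pi*alpha/2) for some alpha in 1..1, and tr(v) at 2*cos(pi*beta/7) for some beta in 1..6.
The two central values (-1)^alpha I and (-1)^beta I must be the same matrix, so alpha and beta share a parity.
Counting: 1 odd alphas x 3 odd betas + 0 even alphas x 3 even betas = 3 + 0 = 3.
Total: 3 irreducible-character components + 1 reducible (abelian) component = 4.

4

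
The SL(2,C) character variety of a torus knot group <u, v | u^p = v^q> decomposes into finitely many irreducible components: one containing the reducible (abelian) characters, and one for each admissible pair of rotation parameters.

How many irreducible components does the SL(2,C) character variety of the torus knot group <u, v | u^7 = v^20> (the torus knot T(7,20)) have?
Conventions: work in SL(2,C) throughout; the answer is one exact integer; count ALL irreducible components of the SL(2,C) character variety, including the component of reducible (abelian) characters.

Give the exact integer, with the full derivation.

Gamma = < u, v | u^7 = v^20 > (torus knot T(7,20)); the central element u^7 = v^20 acts as +I or -I in any irreducible SL(2,C) representation.
So on each irreducible component the traces are pinned: tr(u) = 2*cos(pi*alpha/7) with 1 <= alpha <= 6, tr(v) = 2*cos(pi*beta/20) with 1 <= beta <= 19.
u^7 = (-1)^alpha I and v^20 = (-1)^beta I must agree, so alpha and beta have equal parity.
Enumerate parity-matched pairs: 3*10 odd-odd plus 3*9 even-even gives 57.
That is 57 components of irreducible characters, and with the reducible (abelian) component the total is 58.

58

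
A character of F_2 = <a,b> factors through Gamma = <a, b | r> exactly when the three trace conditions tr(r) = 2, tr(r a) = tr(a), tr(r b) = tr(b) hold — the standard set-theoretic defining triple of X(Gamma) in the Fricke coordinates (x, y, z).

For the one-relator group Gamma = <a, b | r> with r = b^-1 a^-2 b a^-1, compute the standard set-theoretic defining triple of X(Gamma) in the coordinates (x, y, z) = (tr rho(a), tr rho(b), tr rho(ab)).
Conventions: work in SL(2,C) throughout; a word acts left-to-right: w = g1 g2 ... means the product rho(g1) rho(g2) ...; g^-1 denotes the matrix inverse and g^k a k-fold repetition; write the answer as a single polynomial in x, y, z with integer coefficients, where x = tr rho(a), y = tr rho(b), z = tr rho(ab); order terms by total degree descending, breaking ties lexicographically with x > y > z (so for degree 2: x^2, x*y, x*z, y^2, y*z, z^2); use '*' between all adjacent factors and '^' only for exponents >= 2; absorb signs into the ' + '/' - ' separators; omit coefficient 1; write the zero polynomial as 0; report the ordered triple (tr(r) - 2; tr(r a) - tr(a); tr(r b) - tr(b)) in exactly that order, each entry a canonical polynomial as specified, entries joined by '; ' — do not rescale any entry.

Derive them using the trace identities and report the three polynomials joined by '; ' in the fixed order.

x^2*y*z - x*y^2 - x*z^2 + x - 2; x^2 - x - 2; x^3*y - x^2*z - 2*x*y - y + z

use: trace(a^-1) = trace(a) = x
use: trace(a^-2) = trace(a^-1) * trace(a) - trace(1)   [inverse elimination on a] = x^2 - 2
trace(a^-1 b) = trace(b) * trace(a) - trace(b a)   [inverse elimination on a] = x*y - z
trace(b a b) = trace(b) * trace(a b) - trace(a)   [square of b] = y*z - x
trace(b a b a) = trace(a b) * trace(a b) - trace(1)   [split at a repeated a] = z^2 - 2
use: trace(a^-1 b a b) = trace(b a b) * trace(a) - trace(b a b a)   [inverse elimination on a] = x*y*z - x^2 - z^2 + 2
trace(a^-2 b a b) = trace(a^-1 b a b) * trace(a) - trace(a^-1 b a b a)   [inverse elimination on a] = x^2*y*z - x^3 - x*z^2 - y*z + 3*x
trace(b^-1 a^-2 b a) = trace(a^-2 b a) * trace(b) - trace(a^-2 b a b)   [inverse elimination on b] = -x^2*y*z + x^3 + x*y^2 + x*z^2 - 3*x
apply: trace(b^-1 a^-2 b a^-1) = trace(b^-1 a^-2 b) * trace(a) - trace(b^-1 a^-2 b a)   [inverse elimination on a] = x^2*y*z - x*y^2 - x*z^2 + x
use: trace(a^-2 b) = trace(a^-1 b) * trace(a) - trace(a^-1 b a) = x^2*y - x*z - y
trace(a^-2 b a^-1) = trace(a^-2 b) * trace(a) - trace(a^-2 b a) = x^3*y - x^2*z - 2*x*y + z
assemble the triple (trace(r) - 2; trace(r a) - x; trace(r b) - y)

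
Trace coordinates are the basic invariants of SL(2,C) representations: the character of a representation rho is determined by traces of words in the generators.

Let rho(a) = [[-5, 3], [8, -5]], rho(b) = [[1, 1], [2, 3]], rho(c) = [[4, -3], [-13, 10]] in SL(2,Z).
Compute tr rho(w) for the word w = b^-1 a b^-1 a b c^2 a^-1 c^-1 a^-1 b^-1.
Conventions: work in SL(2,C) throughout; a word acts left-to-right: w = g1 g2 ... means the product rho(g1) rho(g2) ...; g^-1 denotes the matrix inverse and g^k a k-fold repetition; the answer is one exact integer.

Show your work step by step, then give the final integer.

-36595654

rho(b^-1) = [[3, -1], [-2, 1]]
... * rho(a) = [[-5, 3], [8, -5]]  ->  [[-23, 14], [18, -11]]
... * rho(b^-1) = [[3, -1], [-2, 1]]  ->  [[-97, 37], [76, -29]]
... * rho(a) = [[-5, 3], [8, -5]]  ->  [[781, -476], [-612, 373]]
... * rho(b) = [[1, 1], [2, 3]]  ->  [[-171, -647], [134, 507]]
... * rho(c) = [[4, -3], [-13, 10]]  ->  [[7727, -5957], [-6055, 4668]]
... * rho(c) = [[4, -3], [-13, 10]]  ->  [[108349, -82751], [-84904, 64845]]
... * rho(a^-1) = [[-5, -3], [-8, -5]]  ->  [[120263, 88708], [-94240, -69513]]
... * rho(c^-1) = [[10, 3], [13, 4]]  ->  [[2355834, 715621], [-1846069, -560772]]
... * rho(a^-1) = [[-5, -3], [-8, -5]]  ->  [[-17504138, -10645607], [13716521, 8342067]]
... * rho(b^-1) = [[3, -1], [-2, 1]]  ->  [[-31221200, 6858531], [24465429, -5374454]]
tr = -31221200 + -5374454 = -36595654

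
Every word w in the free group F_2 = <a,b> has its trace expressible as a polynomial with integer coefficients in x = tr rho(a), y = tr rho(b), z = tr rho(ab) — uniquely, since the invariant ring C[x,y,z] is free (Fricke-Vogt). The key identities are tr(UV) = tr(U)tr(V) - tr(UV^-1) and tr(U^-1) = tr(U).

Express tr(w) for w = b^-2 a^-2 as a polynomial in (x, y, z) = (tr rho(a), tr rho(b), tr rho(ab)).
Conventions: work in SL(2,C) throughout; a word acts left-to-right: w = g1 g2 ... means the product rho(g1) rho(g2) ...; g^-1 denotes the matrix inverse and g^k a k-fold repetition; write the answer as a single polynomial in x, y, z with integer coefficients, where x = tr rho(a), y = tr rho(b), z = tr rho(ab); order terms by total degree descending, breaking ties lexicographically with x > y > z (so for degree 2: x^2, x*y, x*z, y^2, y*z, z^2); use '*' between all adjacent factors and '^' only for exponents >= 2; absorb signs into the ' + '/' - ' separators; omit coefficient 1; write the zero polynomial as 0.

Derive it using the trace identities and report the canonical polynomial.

x*y*z - x^2 - y^2 + 2

so trace(a^-1) = trace(a) = x
trace(a^-2) = trace(a^-1)*trace(a) - trace(1) = x^2 - 2
reduce: trace(a^-1 b) = trace(b)*trace(a) - trace(b a) = x*y - z
trace(a^-2 b) = trace(a^-1 b)*trace(a) - trace(a^-1 b a) = x^2*y - x*z - y
reduce: trace(b^-1 a^-2) = trace(a^-2)*trace(b) - trace(a^-2 b) = x*z - y
so trace(b^-2 a^-2) = trace(b^-1 a^-2)*trace(b) - trace(b^-1 a^-2 b) = x*y*z - x^2 - y^2 + 2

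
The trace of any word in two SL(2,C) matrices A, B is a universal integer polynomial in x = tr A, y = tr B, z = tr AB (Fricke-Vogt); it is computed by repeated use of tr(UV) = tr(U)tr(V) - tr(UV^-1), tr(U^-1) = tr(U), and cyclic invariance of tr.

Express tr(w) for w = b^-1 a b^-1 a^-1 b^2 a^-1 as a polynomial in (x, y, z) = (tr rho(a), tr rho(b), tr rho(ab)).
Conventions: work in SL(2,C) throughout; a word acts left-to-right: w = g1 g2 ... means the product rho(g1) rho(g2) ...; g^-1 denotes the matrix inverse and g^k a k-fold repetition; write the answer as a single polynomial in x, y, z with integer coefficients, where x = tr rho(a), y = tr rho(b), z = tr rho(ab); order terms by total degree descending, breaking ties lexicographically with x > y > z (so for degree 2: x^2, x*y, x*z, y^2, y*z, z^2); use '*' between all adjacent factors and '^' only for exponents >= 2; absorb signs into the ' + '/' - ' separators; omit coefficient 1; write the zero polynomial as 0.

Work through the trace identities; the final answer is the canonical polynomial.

trace(b a^-1) = trace(b)*trace(a) - trace(b a)   [inverse elimination on a] = x*y - z
reduce: trace(a b^2) = trace(b)*trace(a b) - trace(a)   [square of b] = y*z - x
reduce: trace(a^2 b) = trace(a)*trace(b a) - trace(b)   [square of a] = x*z - y
trace(a^2) = trace(a)*trace(a) - trace(1)   [square of a] = x^2 - 2
so trace(b a^2 b) = trace(b)*trace(a^2 b) - trace(a^2)   [square of b] = x*y*z - x^2 - y^2 + 2
trace(a b^3 a) = trace(b)*trace(b a^2 b) - trace(b a^2)   [square of b] = x*y^2*z - x^2*y - y^3 - x*z + 3*y
so trace(a b a b) = trace(a b)*trace(a b) - trace(1)   [split at a repeated a] = z^2 - 2
trace(b a b a b) = trace(b)*trace(a b a b) - trace(a b a)   [square of b] = y*z^2 - x*z - y
trace(a b^3 a b) = trace(b)*trace(b a b a b) - trace(b a b a)   [square of b] = y^2*z^2 - x*y*z - y^2 - z^2 + 2
trace(b^-1 a b^3 a) = trace(a b^3 a)*trace(b) - trace(a b^3 a b)   [inverse elimination on b] = x*y^3*z - x^2*y^2 - y^4 - y^2*z^2 + 4*y^2 + z^2 - 2
trace(b^2 a^-1 b^-1 a b) = trace(b^-1 a b^3)*trace(a) - trace(b^-1 a b^3 a)   [inverse elimination on a] = -x*y^3*z + x^2*y^2 + y^4 + y^2*z^2 + x*y*z - x^2 - 4*y^2 - z^2 + 2
so trace(b a b^2) = trace(b)*trace(a b^2) - trace(a b)   [square of b] = y^2*z - x*y - z
so trace(a b a b a b) = trace(a b a b)*trace(a b) - trace(b a)   [split at a repeated a] = z^3 - 3*z
trace(a b a b a) = trace(a)*trace(b a b a) - trace(b a b)   [square of a] = x*z^2 - y*z - x
so trace(b a b a b^2 a) = trace(b)*trace(a b a b a b) - trace(a b a b a)   [square of b] = y*z^3 - x*z^2 - 2*y*z + x
trace(a b a b^2 a^-1 b) = trace(b a b a b^2)*trace(a) - trace(b a b a b^2 a)   [inverse elimination on a] = x*y^2*z^2 - x^2*y*z - y*z^3 - x*y^2 + 2*y*z + x
trace(b^2 a^-1 b^-1 a b a) = trace(a b a b^2 a^-1)*trace(b) - trace(a b a b^2 a^-1 b)   [inverse elimination on b] = -x*y^2*z^2 + x^2*y*z + y^3*z + y*z^3 - 3*y*z - x
trace(a^-1 b^2 a^-1 b^-1 a b) = trace(b^2 a^-1 b^-1 a b)*trace(a) - trace(b^2 a^-1 b^-1 a b a)   [inverse elimination on a] = -x^2*y^3*z + x^3*y^2 + x*y^4 + 2*x*y^2*z^2 - y^3*z - y*z^3 - x^3 - 4*x*y^2 - x*z^2 + 3*y*z + 3*x
trace(b^-1 a b^-1 a^-1 b^2 a^-1) = trace(a^-1 b^2 a^-1 b^-1 a)*trace(b) - trace(a^-1 b^2 a^-1 b^-1 a b)   [inverse elimination on b] = x^2*y^3*z - x^3*y^2 - x*y^4 - 2*x*y^2*z^2 + y^3*z + y*z^3 + x^3 + 5*x*y^2 + x*z^2 - 4*y*z - 3*x

x^2*y^3*z - x^3*y^2 - x*y^4 - 2*x*y^2*z^2 + y^3*z + y*z^3 + x^3 + 5*x*y^2 + x*z^2 - 4*y*z - 3*x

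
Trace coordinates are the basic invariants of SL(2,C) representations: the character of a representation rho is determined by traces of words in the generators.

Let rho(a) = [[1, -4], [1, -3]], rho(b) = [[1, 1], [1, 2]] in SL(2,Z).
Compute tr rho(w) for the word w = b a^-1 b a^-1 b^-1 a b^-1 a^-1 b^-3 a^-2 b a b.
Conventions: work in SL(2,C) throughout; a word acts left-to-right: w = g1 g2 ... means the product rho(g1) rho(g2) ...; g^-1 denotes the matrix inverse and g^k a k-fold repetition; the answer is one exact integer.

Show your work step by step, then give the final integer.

345282

rho(b) = [[1, 1], [1, 2]]
... * rho(a^-1) = [[-3, 4], [-1, 1]]  ->  [[-4, 5], [-5, 6]]
... * rho(b) = [[1, 1], [1, 2]]  ->  [[1, 6], [1, 7]]
... * rho(a^-1) = [[-3, 4], [-1, 1]]  ->  [[-9, 10], [-10, 11]]
... * rho(b^-1) = [[2, -1], [-1, 1]]  ->  [[-28, 19], [-31, 21]]
... * rho(a) = [[1, -4], [1, -3]]  ->  [[-9, 55], [-10, 61]]
... * rho(b^-1) = [[2, -1], [-1, 1]]  ->  [[-73, 64], [-81, 71]]
... * rho(a^-1) = [[-3, 4], [-1, 1]]  ->  [[155, -228], [172, -253]]
... * rho(b^-1) = [[2, -1], [-1, 1]]  ->  [[538, -383], [597, -425]]
... * rho(b^-1) = [[2, -1], [-1, 1]]  ->  [[1459, -921], [1619, -1022]]
... * rho(b^-1) = [[2, -1], [-1, 1]]  ->  [[3839, -2380], [4260, -2641]]
... * rho(a^-1) = [[-3, 4], [-1, 1]]  ->  [[-9137, 12976], [-10139, 14399]]
... * rho(a^-1) = [[-3, 4], [-1, 1]]  ->  [[14435, -23572], [16018, -26157]]
... * rho(b) = [[1, 1], [1, 2]]  ->  [[-9137, -32709], [-10139, -36296]]
... * rho(a) = [[1, -4], [1, -3]]  ->  [[-41846, 134675], [-46435, 149444]]
... * rho(b) = [[1, 1], [1, 2]]  ->  [[92829, 227504], [103009, 252453]]
tr = 92829 + 252453 = 345282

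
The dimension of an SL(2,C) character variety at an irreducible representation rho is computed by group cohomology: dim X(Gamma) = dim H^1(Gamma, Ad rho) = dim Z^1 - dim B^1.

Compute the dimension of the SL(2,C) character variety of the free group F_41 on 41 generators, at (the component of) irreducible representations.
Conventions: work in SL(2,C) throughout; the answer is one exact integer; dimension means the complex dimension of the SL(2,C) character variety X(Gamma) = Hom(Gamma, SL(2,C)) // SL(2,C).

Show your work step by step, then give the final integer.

Here Gamma is free of rank 41 — no relator constrains a cocycle.
Z^1(Gamma, Ad rho) = (sl_2)^41: a cocycle is a free choice of one sl_2 vector per generator, so dim Z^1 = 3*41 = 123.
Irreducibility makes the coboundary map sl_2 -> Z^1 injective (trivial centralizer), so dim B^1 = 3.
dim X = dim H^1 = dim Z^1 - dim B^1 = 123 - 3 = 120.

120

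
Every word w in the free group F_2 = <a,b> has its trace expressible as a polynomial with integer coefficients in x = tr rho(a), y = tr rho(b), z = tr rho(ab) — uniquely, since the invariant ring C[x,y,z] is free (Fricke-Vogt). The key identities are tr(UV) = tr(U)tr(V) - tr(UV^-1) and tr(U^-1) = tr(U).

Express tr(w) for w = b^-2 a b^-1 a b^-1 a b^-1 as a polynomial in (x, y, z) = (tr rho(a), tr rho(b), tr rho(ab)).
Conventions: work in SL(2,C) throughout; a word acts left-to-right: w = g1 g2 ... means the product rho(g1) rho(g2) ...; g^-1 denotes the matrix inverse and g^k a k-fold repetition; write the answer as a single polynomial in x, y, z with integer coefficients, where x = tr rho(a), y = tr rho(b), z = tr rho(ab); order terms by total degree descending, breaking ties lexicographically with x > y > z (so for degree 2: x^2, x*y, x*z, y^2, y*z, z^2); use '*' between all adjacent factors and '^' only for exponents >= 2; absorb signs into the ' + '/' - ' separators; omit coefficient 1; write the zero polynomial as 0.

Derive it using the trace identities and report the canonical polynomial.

so trace(a^2) = trace(a) trace(a) - trace(1)   [square of a] = x^2 - 2
reduce: trace(a^3) = trace(a) trace(a^2) - trace(a)   [square of a] = x^3 - 3*x
trace(a b a) = trace(a) trace(b a) - trace(b)   [square of a] = x*z - y
so trace(a^3 b) = trace(a) trace(a b a) - trace(a b)   [square of a] = x^2*z - x*y - z
trace(a b^-1 a^2) = trace(a^3) trace(b) - trace(a^3 b)   [inverse elimination on b] = x^3*y - x^2*z - 2*x*y + z
reduce: trace(b a b a) = trace(b a) trace(b a) - trace(1)   [split at a repeated b] = z^2 - 2
trace(b a b) = trace(b) trace(a b) - trace(a)   [square of b] = y*z - x
trace(a^2 b a b) = trace(a) trace(b a b a) - trace(b a b)   [square of a] = x*z^2 - y*z - x
so trace(a b^-1 a^2 b) = trace(a^2 b a) trace(b) - trace(a^2 b a b)   [inverse elimination on b] = x^2*y*z - x*y^2 - x*z^2 + x
reduce: trace(a b^-1 a^2 b^-1) = trace(a b^-1 a^2) trace(b) - trace(a b^-1 a^2 b)   [inverse elimination on b] = x^3*y^2 - 2*x^2*y*z - x*y^2 + x*z^2 + y*z - x
trace(a b^-2 a b^-1 a) = trace(a b^-1 a^2 b^-1) trace(b) - trace(a b^-1 a^2)   [inverse elimination on b] = x^3*y^3 - 2*x^2*y^2*z - x^3*y - x*y^3 + x*y*z^2 + x^2*z + y^2*z + x*y - z
trace(a b a b^-2 a) = trace(b^-1 a^2 b a) trace(b) - trace(b^-1 a^2 b a b)   [inverse elimination on b] = x^2*y^2*z - x*y^3 - x*y*z^2 - x^2*z + 2*x*y + z
trace(a b a b a b) = trace(a b) trace(a b a b) - trace(a^-1 b^-1)   [split at a repeated a] = z^3 - 3*z
reduce: trace(b^-1 a b a b a) = trace(a b a b a) trace(b) - trace(a b a b a b)   [inverse elimination on b] = x*y*z^2 - y^2*z - z^3 - x*y + 3*z
trace(a b a b^-2 a b) = trace(b^-1 a b a b a) trace(b) - trace(b^-1 a b a b a b)   [inverse elimination on b] = x*y^2*z^2 - y^3*z - y*z^3 - x*y^2 - x*z^2 + 4*y*z + x
trace(a b^-2 a b^-1 a b) = trace(a b a b^-2 a) trace(b) - trace(a b a b^-2 a b)   [inverse elimination on b] = x^2*y^3*z - x*y^4 - 2*x*y^2*z^2 - x^2*y*z + y^3*z + y*z^3 + 3*x*y^2 + x*z^2 - 3*y*z - x
trace(b^-2 a b^-1 a b^-1 a) = trace(a b^-2 a b^-1 a) trace(b) - trace(a b^-2 a b^-1 a b)   [inverse elimination on b] = x^3*y^4 - 3*x^2*y^3*z - x^3*y^2 + 3*x*y^2*z^2 + 2*x^2*y*z - y*z^3 - 2*x*y^2 - x*z^2 + 2*y*z + x
reduce: trace(a b^-1 a b^-1 a b) = trace(a b a b^-1 a) trace(b) - trace(a b a b^-1 a b)   [inverse elimination on b] = x^2*y^2*z - x*y^3 - 2*x*y*z^2 + y^2*z + z^3 + 2*x*y - 3*z
trace(b^-1 a b^-1 a b^-1 a) = trace(a b^-1 a b^-1 a) trace(b) - trace(a b^-1 a b^-1 a b)   [inverse elimination on b] = x^3*y^3 - 3*x^2*y^2*z + 3*x*y*z^2 - z^3 - 3*x*y + 3*z
reduce: trace(b^-2 a b^-1 a b^-1 a b^-1) = trace(b^-2 a b^-1 a b^-1 a) trace(b) - trace(b^-2 a b^-1 a b^-1 a b)   [inverse elimination on b] = x^3*y^5 - 3*x^2*y^4*z - 2*x^3*y^3 + 3*x*y^3*z^2 + 5*x^2*y^2*z - y^2*z^3 - 2*x*y^3 - 4*x*y*z^2 + 2*y^2*z + z^3 + 4*x*y - 3*z

x^3*y^5 - 3*x^2*y^4*z - 2*x^3*y^3 + 3*x*y^3*z^2 + 5*x^2*y^2*z - y^2*z^3 - 2*x*y^3 - 4*x*y*z^2 + 2*y^2*z + z^3 + 4*x*y - 3*z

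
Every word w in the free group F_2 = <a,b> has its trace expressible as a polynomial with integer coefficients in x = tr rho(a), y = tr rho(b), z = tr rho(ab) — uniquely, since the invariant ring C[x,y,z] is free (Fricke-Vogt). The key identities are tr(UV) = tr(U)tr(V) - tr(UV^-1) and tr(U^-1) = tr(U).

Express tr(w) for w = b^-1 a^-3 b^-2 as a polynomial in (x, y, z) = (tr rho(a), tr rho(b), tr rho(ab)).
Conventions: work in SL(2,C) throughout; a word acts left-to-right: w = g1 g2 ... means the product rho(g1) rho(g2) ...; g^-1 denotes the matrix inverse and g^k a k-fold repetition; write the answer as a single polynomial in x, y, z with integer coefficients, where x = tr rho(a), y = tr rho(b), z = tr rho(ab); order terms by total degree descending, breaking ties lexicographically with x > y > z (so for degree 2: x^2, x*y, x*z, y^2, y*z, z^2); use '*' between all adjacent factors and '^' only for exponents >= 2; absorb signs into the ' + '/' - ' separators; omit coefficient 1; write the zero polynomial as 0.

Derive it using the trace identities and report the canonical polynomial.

x^2*y^2*z - x^3*y - x*y^3 - x^2*z - y^2*z + 4*x*y + z

tr(a^-1) = tr(a) = x
next, tr(a^-1 b) = tr(b)*tr(a) - tr(b a) = x*y - z
tr(b^-1 a^-1) = tr(a^-1)*tr(b) - tr(a^-1 b) = z
and tr(a^-2 b^-1) = tr(b^-1 a^-1)*tr(a) - tr(b^-1) = x*z - y
and tr(a^-2) = tr(a^-1)*tr(a) - tr(1) = x^2 - 2
tr(a^-2 b^-2) = tr(a^-2 b^-1)*tr(b) - tr(a^-2) = x*y*z - x^2 - y^2 + 2
next, tr(b^-2) = tr(b^-1)*tr(b) - tr(1) = y^2 - 2
and tr(b^-2 a) = tr(a b^-1)*tr(b) - tr(a) = x*y^2 - y*z - x
next, tr(a^-1 b^-2) = tr(b^-2)*tr(a) - tr(b^-2 a) = y*z - x
tr(a^-3 b^-2) = tr(a^-2 b^-2)*tr(a) - tr(a^-2 b^-2 a) = x^2*y*z - x^3 - x*y^2 - y*z + 3*x
tr(a^-3) = tr(a^-2)*tr(a) - tr(a^-1) = x^3 - 3*x
next, tr(b a^-2) = tr(a^-1 b)*tr(a) - tr(a^-1 b a) = x^2*y - x*z - y
next, tr(a^-3 b) = tr(b a^-2)*tr(a) - tr(b a^-1) = x^3*y - x^2*z - 2*x*y + z
and tr(a^-3 b^-1) = tr(a^-3)*tr(b) - tr(a^-3 b) = x^2*z - x*y - z
tr(b^-1 a^-3 b^-2) = tr(a^-3 b^-2)*tr(b) - tr(a^-3 b^-1) = x^2*y^2*z - x^3*y - x*y^3 - x^2*z - y^2*z + 4*x*y + z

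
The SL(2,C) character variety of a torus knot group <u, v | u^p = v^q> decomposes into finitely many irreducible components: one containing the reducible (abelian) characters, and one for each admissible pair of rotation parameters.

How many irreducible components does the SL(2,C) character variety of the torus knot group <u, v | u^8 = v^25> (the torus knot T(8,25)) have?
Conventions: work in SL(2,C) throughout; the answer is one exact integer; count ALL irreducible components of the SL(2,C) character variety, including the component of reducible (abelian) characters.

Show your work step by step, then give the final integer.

Gamma = < u, v | u^8 = v^25 > (torus knot T(8,25)); the central element u^8 = v^25 acts as +I or -I in any irreducible SL(2,C) representation.
On an irreducible component, tr(u) is locked at 2*cos(pi*alpha/8) for some alpha in 1..7, and tr(v) at 2*cos(pi*beta/25) for some beta in 1..24.
Consistency of u^8 = (-1)^alpha I with v^25 = (-1)^beta I forces alpha = beta (mod 2).
count pairs: odd alpha (4 choices) x odd beta (12), plus even alpha (3) x even beta (12): 4*12 + 3*12 = 84.
Total: 84 irreducible-character components + 1 reducible (abelian) component = 85.

85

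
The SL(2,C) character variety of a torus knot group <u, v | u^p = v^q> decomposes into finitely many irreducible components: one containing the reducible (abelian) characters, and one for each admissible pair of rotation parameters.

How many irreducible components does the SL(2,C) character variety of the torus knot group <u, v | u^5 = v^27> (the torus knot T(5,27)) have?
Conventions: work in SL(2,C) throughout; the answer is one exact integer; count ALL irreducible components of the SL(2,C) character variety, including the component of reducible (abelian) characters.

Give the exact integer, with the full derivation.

For T(5,27): irreducibility forces the central element u^5 = v^27 to one of +I, -I.
So on each irreducible component the traces are pinned: tr(u) = 2*cos(pi*alpha/5) with 1 <= alpha <= 4, tr(v) = 2*cos(pi*beta/27) with 1 <= beta <= 26.
u^5 = (-1)^alpha I and v^27 = (-1)^beta I must agree, so alpha and beta have equal parity.
count pairs: odd alpha (2 choices) x odd beta (13), plus even alpha (2) x even beta (13): 2*13 + 2*13 = 52.
That is 52 components of irreducible characters, and with the reducible (abelian) component the total is 53.

53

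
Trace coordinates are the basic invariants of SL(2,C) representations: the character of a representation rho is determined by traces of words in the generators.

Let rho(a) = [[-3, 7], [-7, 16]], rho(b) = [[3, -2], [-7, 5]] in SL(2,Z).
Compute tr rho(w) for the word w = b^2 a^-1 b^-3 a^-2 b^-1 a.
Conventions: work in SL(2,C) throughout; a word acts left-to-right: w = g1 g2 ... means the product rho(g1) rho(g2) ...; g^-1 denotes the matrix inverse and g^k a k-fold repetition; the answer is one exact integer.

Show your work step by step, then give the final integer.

-490590759

rho(b) = [[3, -2], [-7, 5]]
... * rho(b) = [[3, -2], [-7, 5]]  ->  [[23, -16], [-56, 39]]
... * rho(a^-1) = [[16, -7], [7, -3]]  ->  [[256, -113], [-623, 275]]
... * rho(b^-1) = [[5, 2], [7, 3]]  ->  [[489, 173], [-1190, -421]]
... * rho(b^-1) = [[5, 2], [7, 3]]  ->  [[3656, 1497], [-8897, -3643]]
... * rho(b^-1) = [[5, 2], [7, 3]]  ->  [[28759, 11803], [-69986, -28723]]
... * rho(a^-1) = [[16, -7], [7, -3]]  ->  [[542765, -236722], [-1320837, 576071]]
... * rho(a^-1) = [[16, -7], [7, -3]]  ->  [[7027186, -3089189], [-17100895, 7517646]]
... * rho(b^-1) = [[5, 2], [7, 3]]  ->  [[13511607, 4786805], [-32880953, -11648852]]
... * rho(a) = [[-3, 7], [-7, 16]]  ->  [[-74042456, 171170129], [180184823, -416548303]]
tr = -74042456 + -416548303 = -490590759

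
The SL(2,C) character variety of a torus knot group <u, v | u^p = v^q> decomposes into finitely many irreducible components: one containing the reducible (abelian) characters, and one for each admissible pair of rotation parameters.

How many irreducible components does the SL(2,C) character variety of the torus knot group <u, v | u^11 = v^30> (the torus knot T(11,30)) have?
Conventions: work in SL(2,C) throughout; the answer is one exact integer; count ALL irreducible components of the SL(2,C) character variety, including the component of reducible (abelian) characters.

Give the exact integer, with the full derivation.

For T(11,30): irreducibility forces the central element u^11 = v^30 to one of +I, -I.
This locks tr(u) to 2*cos(pi*alpha/11), alpha in 1..10, and tr(v) to 2*cos(pi*beta/30), beta in 1..29, on each component of irreducible characters.
u^11 = (-1)^alpha I and v^30 = (-1)^beta I must agree, so alpha and beta have equal parity.
count pairs: odd alpha (5 choices) x odd beta (15), plus even alpha (5) x even beta (14): 5*15 + 5*14 = 145.
That is 145 components of irreducible characters, and with the reducible (abelian) component the total is 146.

146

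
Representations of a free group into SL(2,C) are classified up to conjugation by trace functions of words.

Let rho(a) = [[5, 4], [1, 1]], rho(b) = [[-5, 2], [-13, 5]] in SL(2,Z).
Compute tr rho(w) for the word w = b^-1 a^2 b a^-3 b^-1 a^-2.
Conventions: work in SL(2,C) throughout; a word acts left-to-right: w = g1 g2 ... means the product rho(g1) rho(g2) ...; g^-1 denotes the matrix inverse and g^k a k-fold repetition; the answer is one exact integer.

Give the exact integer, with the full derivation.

-435004850

rho(b^-1) = [[5, -2], [13, -5]]
... * rho(a) = [[5, 4], [1, 1]]  ->  [[23, 18], [60, 47]]
... * rho(a) = [[5, 4], [1, 1]]  ->  [[133, 110], [347, 287]]
... * rho(b) = [[-5, 2], [-13, 5]]  ->  [[-2095, 816], [-5466, 2129]]
... * rho(a^-1) = [[1, -4], [-1, 5]]  ->  [[-2911, 12460], [-7595, 32509]]
... * rho(a^-1) = [[1, -4], [-1, 5]]  ->  [[-15371, 73944], [-40104, 192925]]
... * rho(a^-1) = [[1, -4], [-1, 5]]  ->  [[-89315, 431204], [-233029, 1125041]]
... * rho(b^-1) = [[5, -2], [13, -5]]  ->  [[5159077, -1977390], [13460388, -5159147]]
... * rho(a^-1) = [[1, -4], [-1, 5]]  ->  [[7136467, -30523258], [18619535, -79637287]]
... * rho(a^-1) = [[1, -4], [-1, 5]]  ->  [[37659725, -181162158], [98256822, -472664575]]
tr = 37659725 + -472664575 = -435004850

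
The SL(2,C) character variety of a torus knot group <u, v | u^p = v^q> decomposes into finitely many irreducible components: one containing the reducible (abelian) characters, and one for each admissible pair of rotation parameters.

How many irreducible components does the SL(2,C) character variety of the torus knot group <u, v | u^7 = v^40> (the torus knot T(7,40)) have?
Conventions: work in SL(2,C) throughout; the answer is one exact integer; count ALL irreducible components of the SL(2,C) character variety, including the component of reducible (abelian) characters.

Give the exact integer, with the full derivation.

118

Gamma = < u, v | u^7 = v^40 > (torus knot T(7,40)); the central element u^7 = v^40 acts as +I or -I in any irreducible SL(2,C) representation.
This locks tr(u) to 2*cos(pi*alpha/7), alpha in 1..6, and tr(v) to 2*cos(pi*beta/40), beta in 1..39, on each component of irreducible characters.
Consistency of u^7 = (-1)^alpha I with v^40 = (-1)^beta I forces alpha = beta (mod 2).
count pairs: odd alpha (3 choices) x odd beta (20), plus even alpha (3) x even beta (19): 3*20 + 3*19 = 117.
components with irreducible characters: 117; plus the single component of reducible (abelian) characters: total 118.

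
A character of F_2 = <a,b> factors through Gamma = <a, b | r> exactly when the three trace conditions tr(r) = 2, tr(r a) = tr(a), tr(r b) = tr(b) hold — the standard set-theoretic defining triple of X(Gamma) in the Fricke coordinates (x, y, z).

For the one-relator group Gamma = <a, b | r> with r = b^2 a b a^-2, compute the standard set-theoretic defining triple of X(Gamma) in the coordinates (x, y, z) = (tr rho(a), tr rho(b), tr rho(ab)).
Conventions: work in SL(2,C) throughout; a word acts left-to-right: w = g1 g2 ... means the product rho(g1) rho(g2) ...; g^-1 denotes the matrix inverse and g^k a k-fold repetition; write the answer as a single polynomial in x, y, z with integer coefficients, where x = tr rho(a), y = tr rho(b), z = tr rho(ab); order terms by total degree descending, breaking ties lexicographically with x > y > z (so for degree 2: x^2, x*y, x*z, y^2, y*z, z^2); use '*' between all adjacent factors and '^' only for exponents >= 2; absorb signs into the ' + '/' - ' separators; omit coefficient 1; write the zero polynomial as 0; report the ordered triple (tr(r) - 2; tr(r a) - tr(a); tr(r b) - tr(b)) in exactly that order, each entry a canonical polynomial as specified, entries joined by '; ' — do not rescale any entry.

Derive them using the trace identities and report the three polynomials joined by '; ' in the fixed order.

trace(b a b) = trace(b) * trace(a b) - trace(a)  (reduce the b square) = y*z - x
trace(b^2 a b) = trace(b) * trace(b a b) - trace(b a)  (reduce the b square) = y^2*z - x*y - z
trace(a b a b) = trace(b a) * trace(b a) - trace(1)  (split on b) = z^2 - 2
trace(a b a) = trace(a) * trace(b a) - trace(b)  (reduce the a square) = x*z - y
trace(b^2 a b a) = trace(b) * trace(a b a b) - trace(a b a)  (reduce the b square) = y*z^2 - x*z - y
trace(b^2 a b a^-1) = trace(b^2 a b) * trace(a) - trace(b^2 a b a)  (eliminate a^-1) = x*y^2*z - x^2*y - y*z^2 + y
trace(b^2 a b a^-2) = trace(b^2 a b a^-1) * trace(a) - trace(b^2 a b)  (eliminate a^-1) = x^2*y^2*z - x^3*y - x*y*z^2 - y^2*z + 2*x*y + z
trace(b^3 a b) = trace(b) * trace(a b^3) - trace(a b^2) = y^3*z - x*y^2 - 2*y*z + x
trace(b^3 a b a) = trace(b) * trace(a b a b^2) - trace(a b a b) = y^2*z^2 - x*y*z - y^2 - z^2 + 2
trace(a^-1 b^3 a b) = trace(b^3 a b) * trace(a) - trace(b^3 a b a) = x*y^3*z - x^2*y^2 - y^2*z^2 - x*y*z + x^2 + y^2 + z^2 - 2
trace(b^2 a b a^-2 b) = trace(a^-1 b^3 a b) * trace(a) - trace(a^-1 b^3 a b a) = x^2*y^3*z - x^3*y^2 - x*y^2*z^2 - x^2*y*z - y^3*z + x^3 + 2*x*y^2 + x*z^2 + 2*y*z - 3*x
assemble the triple (trace(r) - 2; trace(r a) - x; trace(r b) - y)

x^2*y^2*z - x^3*y - x*y*z^2 - y^2*z + 2*x*y + z - 2; x*y^2*z - x^2*y - y*z^2 - x + y; x^2*y^3*z - x^3*y^2 - x*y^2*z^2 - x^2*y*z - y^3*z + x^3 + 2*x*y^2 + x*z^2 + 2*y*z - 3*x - y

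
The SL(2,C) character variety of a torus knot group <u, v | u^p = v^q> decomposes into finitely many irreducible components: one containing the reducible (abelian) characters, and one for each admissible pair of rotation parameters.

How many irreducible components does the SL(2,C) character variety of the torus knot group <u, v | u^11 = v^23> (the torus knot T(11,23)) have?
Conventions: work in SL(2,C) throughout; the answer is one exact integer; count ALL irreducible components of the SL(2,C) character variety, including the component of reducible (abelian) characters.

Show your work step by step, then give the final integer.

For T(11,23): irreducibility forces the central element u^11 = v^23 to one of +I, -I.
On an irreducible component, tr(u) is locked at 2*cos(pi*alpha/11) for some alpha in 1..10, and tr(v) at 2*cos(pi*beta/23) for some beta in 1..22.
The two central values (-1)^alpha I and (-1)^beta I must be the same matrix, so alpha and beta share a parity.
Enumerate parity-matched pairs: 5*11 odd-odd plus 5*11 even-even gives 110.
Total: 110 irreducible-character components + 1 reducible (abelian) component = 111.

111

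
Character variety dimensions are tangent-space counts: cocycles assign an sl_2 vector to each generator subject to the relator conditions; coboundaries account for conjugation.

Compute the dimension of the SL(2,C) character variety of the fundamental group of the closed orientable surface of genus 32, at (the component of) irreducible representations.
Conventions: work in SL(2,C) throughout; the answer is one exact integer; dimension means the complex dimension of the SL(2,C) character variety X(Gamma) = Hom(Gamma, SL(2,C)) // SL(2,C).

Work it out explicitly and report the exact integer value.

186

pi_1 of the closed genus-32 surface has 64 generators bound by the single product-of-commutators relator.
Unconstrained cocycle data is one sl_2 vector per generator (192 dimensions), cut by the relator condition d_2(z) = 0.
At an irreducible rho, H^2 = coker(d_2) vanishes (Poincare duality: H^2 is dual to H^0 = invariants = 0), so d_2 is surjective onto sl_2 and dim Z^1 = 192 - 3 = 189.
As always at irreducible rho, dim B^1 = 3.
dim H^1 = 189 - 3 = 186 = dim X.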